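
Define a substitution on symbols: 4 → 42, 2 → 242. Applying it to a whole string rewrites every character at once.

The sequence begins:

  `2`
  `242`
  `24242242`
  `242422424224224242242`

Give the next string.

2424224242242242422424224224242242242422424224224242242

φ(242422424224224242242) expands symbol-by-symbol to 242 42 242 42 242 242 42 242 42 242 242 42 242 242 42 242 42 242 242 42 242; joining the 21 pieces gives the next term.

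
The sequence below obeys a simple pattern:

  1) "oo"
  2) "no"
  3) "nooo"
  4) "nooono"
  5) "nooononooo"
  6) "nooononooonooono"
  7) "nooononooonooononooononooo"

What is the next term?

This is a Fibonacci-style word recurrence s(k) = s(k−1)·s(k−2): e.g. no·oo = nooo.
Continuing: nooononooonooononooononooo · nooononooonooono gives term 8.

nooononooonooononooononooonooononooonooono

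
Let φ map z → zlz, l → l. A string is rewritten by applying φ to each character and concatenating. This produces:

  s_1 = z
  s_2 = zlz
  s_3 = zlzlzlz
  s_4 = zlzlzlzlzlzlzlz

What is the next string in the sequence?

zlzlzlzlzlzlzlzlzlzlzlzlzlzlzlz

Applying the rule to each of the 15 symbols of zlzlzlzlzlzlzlz gives the pieces zlz l zlz l zlz l zlz l zlz l zlz l zlz l zlz, which concatenate to the answer.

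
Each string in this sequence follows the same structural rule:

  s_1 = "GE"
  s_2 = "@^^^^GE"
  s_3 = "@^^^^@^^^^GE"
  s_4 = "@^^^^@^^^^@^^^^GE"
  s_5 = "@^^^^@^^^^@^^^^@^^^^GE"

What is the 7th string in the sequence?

Each term is the previous one with @^^^^ prepended.
From @^^^^@^^^^@^^^^@^^^^GE, 2 further steps: @^^^^@^^^^@^^^^@^^^^GE → @^^^^@^^^^@^^^^@^^^^@^^^^GE → (answer).

@^^^^@^^^^@^^^^@^^^^@^^^^@^^^^GE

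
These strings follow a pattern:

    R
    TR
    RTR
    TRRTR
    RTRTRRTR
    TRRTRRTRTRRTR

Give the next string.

RTRTRRTRTRRTRRTRTRRTR

Each term (from the third on) is the two preceding terms concatenated in order: term 3 = R·TR = RTR.
The next term joins RTRTRRTR and TRRTRRTRTRRTR.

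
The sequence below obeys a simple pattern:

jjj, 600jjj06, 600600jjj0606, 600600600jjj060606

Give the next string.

s(k+1) = 600·s(k)·06, so each term gains 600 as a prefix and 06 as a suffix.
Applying this once more to 600600600jjj060606:

600600600600jjj06060606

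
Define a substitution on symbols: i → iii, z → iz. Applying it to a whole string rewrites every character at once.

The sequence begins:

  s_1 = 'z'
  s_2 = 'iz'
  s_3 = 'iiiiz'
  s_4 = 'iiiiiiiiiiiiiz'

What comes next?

Replace each of the 14 characters of iiiiiiiiiiiiiz in place — iii iii iii iii iii iii iii iii iii iii iii iii iii iz — and concatenate.

iiiiiiiiiiiiiiiiiiiiiiiiiiiiiiiiiiiiiiiiz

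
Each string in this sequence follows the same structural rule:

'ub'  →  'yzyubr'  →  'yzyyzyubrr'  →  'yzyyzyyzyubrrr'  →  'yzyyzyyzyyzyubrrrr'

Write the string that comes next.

yzyyzyyzyyzyyzyubrrrrr

Each term wraps the previous one in yzy on the left and r on the right.
So the next term is yzy·yzyyzyyzyyzyubrrrr·r.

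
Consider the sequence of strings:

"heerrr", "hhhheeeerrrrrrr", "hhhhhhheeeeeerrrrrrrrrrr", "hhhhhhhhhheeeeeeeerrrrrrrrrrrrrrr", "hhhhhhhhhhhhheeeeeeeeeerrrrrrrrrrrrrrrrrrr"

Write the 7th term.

hhhhhhhhhhhhhhhhhhheeeeeeeeeeeeeerrrrrrrrrrrrrrrrrrrrrrrrrrr

Each string has the form h^{3n-2} e^{2n} r^{4n-1} (n = 1, 2, …).
Setting n = 7 gives 19, 14, 27 characters in each block.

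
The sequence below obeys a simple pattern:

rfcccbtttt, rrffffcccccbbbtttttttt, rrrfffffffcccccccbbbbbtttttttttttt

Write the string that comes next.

The n-th term is n r's then 3n-2 f's then 2n+1 c's then 2n-1 b's then 4n t's (n = 1, 2, …).
At n = 4 the blocks have lengths 4, 10, 9, 7, 16.

rrrrffffffffffcccccccccbbbbbbbtttttttttttttttt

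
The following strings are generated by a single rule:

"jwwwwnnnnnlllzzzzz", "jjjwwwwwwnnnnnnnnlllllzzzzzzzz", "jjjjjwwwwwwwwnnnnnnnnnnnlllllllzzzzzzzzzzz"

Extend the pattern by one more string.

The n-th term is 2n-1 j's then 2n+2 w's then 3n+2 n's then 2n+1 l's then 3n+2 z's (n = 1, 2, …).
Setting n = 4 gives 7, 10, 14, 9, 14 characters in each block.

jjjjjjjwwwwwwwwwwnnnnnnnnnnnnnnlllllllllzzzzzzzzzzzzzz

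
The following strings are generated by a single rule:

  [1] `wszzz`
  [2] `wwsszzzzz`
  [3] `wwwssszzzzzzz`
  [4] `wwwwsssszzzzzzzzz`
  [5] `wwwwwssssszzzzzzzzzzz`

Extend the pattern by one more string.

wwwwwwsssssszzzzzzzzzzzzz

Each string has the form w^{n} s^{n} z^{2n+1} (n = 1, 2, …).
At n = 6 the blocks have lengths 6, 6, 13.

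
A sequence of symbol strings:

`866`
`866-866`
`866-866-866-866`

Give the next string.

s(k+1) = s(k)·-·s(k) — each term doubles the last with '-' between the halves.
So the next term is two copies of 866-866-866-866 with '-' between the halves.

866-866-866-866-866-866-866-866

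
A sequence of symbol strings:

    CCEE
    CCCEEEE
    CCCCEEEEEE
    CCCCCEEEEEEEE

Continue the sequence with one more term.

CCCCCCEEEEEEEEEE

The n-th term is n+1 C's then 2n E's (n = 1, 2, …).
Setting n = 5 gives 6, 10 characters in each block.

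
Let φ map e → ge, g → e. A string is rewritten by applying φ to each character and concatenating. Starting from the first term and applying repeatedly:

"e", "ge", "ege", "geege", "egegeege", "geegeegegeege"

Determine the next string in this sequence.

egegeegegeegeegegeege

φ(geegeegegeege) expands symbol-by-symbol to e ge ge e ge ge e ge e ge ge e ge; joining the 13 pieces gives the next term.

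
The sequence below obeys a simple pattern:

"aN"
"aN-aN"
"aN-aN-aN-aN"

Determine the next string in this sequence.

s(k+1) = s(k)·-·s(k) — each term doubles the last with '-' between the halves.
One more doubling of aN-aN-aN-aN gives the answer.

aN-aN-aN-aN-aN-aN-aN-aN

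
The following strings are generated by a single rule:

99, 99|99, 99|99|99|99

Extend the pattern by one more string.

Each string is two copies of the previous one joined by '|'.
One more doubling of 99|99|99|99 gives the answer.

99|99|99|99|99|99|99|99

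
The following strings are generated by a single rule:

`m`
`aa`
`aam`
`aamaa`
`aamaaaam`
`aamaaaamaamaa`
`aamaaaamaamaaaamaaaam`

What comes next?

This is a Fibonacci-style word recurrence s(k) = s(k−1)·s(k−2): e.g. aa·m = aam.
So term 8 is aamaaaamaamaaaamaaaam·aamaaaamaamaa.

aamaaaamaamaaaamaaaamaamaaaamaamaa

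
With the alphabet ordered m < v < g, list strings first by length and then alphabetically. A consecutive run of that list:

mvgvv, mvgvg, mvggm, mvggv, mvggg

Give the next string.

The successor of mvggg increments the rightmost position that isn't already g and resets every position after it to m.

mgmmm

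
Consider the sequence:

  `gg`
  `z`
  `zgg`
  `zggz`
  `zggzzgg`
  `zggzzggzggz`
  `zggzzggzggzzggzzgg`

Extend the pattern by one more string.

zggzzggzggzzggzzggzggzzggzggz

From term 3 onward, concatenate the last term with the second-to-last: z·gg = zgg, zgg·z = zggz, …
Continuing: zggzzggzggzzggzzgg · zggzzggzggz gives term 8.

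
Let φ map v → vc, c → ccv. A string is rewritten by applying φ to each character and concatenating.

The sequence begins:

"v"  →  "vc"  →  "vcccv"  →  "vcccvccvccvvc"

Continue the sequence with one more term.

Applying the rule to each of the 13 symbols of vcccvccvccvvc gives the pieces vc ccv ccv ccv vc ccv ccv vc ccv ccv vc vc ccv, which concatenate to the answer.

vcccvccvccvvcccvccvvcccvccvvcvcccv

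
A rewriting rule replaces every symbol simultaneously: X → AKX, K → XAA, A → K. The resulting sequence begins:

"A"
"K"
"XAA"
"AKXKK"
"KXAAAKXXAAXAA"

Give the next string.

Rewriting the 13 symbols of KXAAAKXXAAXAA one by one yields XAA AKX K K K XAA AKX AKX K K AKX K K; concatenated:

XAAAKXKKKXAAAKXAKXKKAKXKK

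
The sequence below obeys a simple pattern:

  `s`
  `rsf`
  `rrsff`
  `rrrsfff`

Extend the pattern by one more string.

s(k+1) = r·s(k)·f, so each term gains r as a prefix and f as a suffix.
Applying this once more to rrrsfff:

rrrrsffff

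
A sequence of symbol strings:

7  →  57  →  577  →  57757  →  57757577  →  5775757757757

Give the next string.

This is a Fibonacci-style word recurrence s(k) = s(k−1)·s(k−2): e.g. 57·7 = 577.
The next term joins 5775757757757 and 57757577.

577575775775757757577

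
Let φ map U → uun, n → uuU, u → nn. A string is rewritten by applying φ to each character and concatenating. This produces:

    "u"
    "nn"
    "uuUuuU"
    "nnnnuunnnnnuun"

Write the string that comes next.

uuUuuUuuUuuUnnnnuuUuuUuuUuuUuuUnnnnuuU

φ(nnnnuunnnnnuun) expands symbol-by-symbol to uuU uuU uuU uuU nn nn uuU uuU uuU uuU uuU nn nn uuU; joining the 14 pieces gives the next term.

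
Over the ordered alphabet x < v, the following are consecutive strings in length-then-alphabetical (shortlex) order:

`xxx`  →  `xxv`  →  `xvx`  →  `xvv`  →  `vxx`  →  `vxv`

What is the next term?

vvx

Find the rightmost character of vxv below v, bump it to the next letter, and reset everything to its right to x.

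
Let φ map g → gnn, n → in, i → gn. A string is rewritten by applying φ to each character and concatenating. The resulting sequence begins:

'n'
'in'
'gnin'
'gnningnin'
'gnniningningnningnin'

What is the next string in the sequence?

φ(gnniningningnningnin) expands symbol-by-symbol to gnn in in gn in gn in gnn in gn in gnn in in gn in gnn in gn in; joining the 20 pieces gives the next term.

gnniningningningnningningnniningningnningnin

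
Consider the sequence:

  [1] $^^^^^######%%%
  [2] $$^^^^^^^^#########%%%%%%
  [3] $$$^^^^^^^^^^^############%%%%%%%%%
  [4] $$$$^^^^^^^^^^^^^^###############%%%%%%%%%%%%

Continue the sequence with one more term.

Each string has the form $^{n} ^^{3n+2} #^{3n+3} %^{3n} (n = 1, 2, …).
At n = 5 the blocks have lengths 5, 17, 18, 15.

$$$$$^^^^^^^^^^^^^^^^^##################%%%%%%%%%%%%%%%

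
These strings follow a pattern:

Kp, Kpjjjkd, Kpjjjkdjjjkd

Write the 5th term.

The strings grow by a fixed suffix jjjkd each time.
From Kpjjjkdjjjkd, 2 further steps: Kpjjjkdjjjkd → Kpjjjkdjjjkdjjjkd → (answer).

Kpjjjkdjjjkdjjjkdjjjkd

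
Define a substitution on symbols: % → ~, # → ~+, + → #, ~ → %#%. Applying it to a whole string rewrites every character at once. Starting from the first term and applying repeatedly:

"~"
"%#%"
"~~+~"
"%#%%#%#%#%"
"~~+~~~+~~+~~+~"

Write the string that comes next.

%#%%#%#%#%%#%%#%#%#%%#%#%#%%#%#%#%

Applying the rule to each of the 14 symbols of ~~+~~~+~~+~~+~ gives the pieces %#% %#% # %#% %#% %#% # %#% %#% # %#% %#% # %#%, which concatenate to the answer.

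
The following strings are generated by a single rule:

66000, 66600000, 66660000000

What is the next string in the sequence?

66666000000000

Each string has the form 6^{n+1} 0^{2n+1} (n = 1, 2, …).
For the next term, n = 4, so the run lengths are 5, 9.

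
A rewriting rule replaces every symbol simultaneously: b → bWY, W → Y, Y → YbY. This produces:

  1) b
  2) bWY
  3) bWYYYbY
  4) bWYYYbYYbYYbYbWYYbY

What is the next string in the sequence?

Rewriting the 19 symbols of bWYYYbYYbYYbYbWYYbY one by one yields bWY Y YbY YbY YbY bWY YbY YbY bWY YbY YbY bWY YbY bWY Y YbY YbY bWY YbY; concatenated:

bWYYYbYYbYYbYbWYYbYYbYbWYYbYYbYbWYYbYbWYYYbYYbYbWYYbY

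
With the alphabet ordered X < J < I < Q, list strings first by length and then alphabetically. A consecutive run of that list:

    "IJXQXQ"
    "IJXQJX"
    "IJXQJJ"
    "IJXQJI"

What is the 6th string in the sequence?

IJXQIX

Advancing 2 positions from IJXQJI through IJXQJI → IJXQJQ reaches term 6.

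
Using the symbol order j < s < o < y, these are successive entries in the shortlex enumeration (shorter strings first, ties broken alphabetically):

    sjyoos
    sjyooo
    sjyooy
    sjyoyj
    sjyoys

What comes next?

Find the rightmost character of sjyoys below y, bump it to the next letter, and reset everything to its right to j.

sjyoyo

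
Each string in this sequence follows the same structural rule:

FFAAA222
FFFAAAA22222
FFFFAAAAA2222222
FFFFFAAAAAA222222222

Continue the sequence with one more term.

FFFFFFAAAAAAA22222222222

Each string has the form F^{n} A^{n+1} 2^{2n-1}, where the shown terms are n = 2, 3, 4, 5.
Setting n = 6 gives 6, 7, 11 characters in each block.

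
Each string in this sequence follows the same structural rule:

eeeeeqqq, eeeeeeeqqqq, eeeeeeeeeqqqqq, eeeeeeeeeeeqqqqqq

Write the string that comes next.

eeeeeeeeeeeeeqqqqqqq

Each string has the form e^{2n+1} q^{n+1}, where the shown terms are n = 2, 3, 4, 5.
For the next term, n = 6, so the run lengths are 13, 7.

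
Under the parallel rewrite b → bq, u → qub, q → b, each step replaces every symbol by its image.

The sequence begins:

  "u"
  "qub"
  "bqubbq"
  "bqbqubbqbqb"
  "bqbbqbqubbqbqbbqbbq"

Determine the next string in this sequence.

Rewriting the 19 symbols of bqbbqbqubbqbqbbqbbq one by one yields bq b bq bq b bq b qub bq bq b bq b bq bq b bq bq b; concatenated:

bqbbqbqbbqbqubbqbqbbqbbqbqbbqbqb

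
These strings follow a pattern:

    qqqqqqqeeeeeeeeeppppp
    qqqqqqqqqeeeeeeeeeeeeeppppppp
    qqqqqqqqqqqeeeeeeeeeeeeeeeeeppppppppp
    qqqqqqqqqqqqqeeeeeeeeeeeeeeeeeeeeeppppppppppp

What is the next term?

Each string has the form q^{2n+3} e^{4n+1} p^{2n+1}, where the shown terms are n = 2, 3, 4, 5.
At n = 6 the blocks have lengths 15, 25, 13.

qqqqqqqqqqqqqqqeeeeeeeeeeeeeeeeeeeeeeeeeppppppppppppp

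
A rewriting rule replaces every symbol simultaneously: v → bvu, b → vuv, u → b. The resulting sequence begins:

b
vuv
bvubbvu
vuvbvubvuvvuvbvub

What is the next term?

Rewriting the 17 symbols of vuvbvubvuvvuvbvub one by one yields bvu b bvu vuv bvu b vuv bvu b bvu bvu b bvu vuv bvu b vuv; concatenated:

bvubbvuvuvbvubvuvbvubbvubvubbvuvuvbvubvuv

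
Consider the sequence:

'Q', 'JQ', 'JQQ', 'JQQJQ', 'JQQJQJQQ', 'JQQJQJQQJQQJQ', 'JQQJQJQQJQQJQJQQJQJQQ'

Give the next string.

JQQJQJQQJQQJQJQQJQJQQJQQJQJQQJQQJQ

From term 3 onward, concatenate the last term with the second-to-last: JQ·Q = JQQ, JQQ·JQ = JQQJQ, …
The next term joins JQQJQJQQJQQJQJQQJQJQQ and JQQJQJQQJQQJQ.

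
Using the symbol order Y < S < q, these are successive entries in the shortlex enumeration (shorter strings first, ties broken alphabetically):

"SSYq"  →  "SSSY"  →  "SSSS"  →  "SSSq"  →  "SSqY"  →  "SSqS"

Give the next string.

SSqq

Find the rightmost character of SSqS below q, bump it to the next letter, and reset everything to its right to Y.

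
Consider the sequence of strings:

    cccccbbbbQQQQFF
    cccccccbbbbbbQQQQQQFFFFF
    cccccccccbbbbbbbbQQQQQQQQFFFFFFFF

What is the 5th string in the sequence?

cccccccccccccbbbbbbbbbbbbQQQQQQQQQQQQFFFFFFFFFFFFFF

Term n consists of 2n+3 c's, followed by 2n+2 b's, followed by 2n+2 Q's, followed by 3n-1 F's (n = 1, 2, …).
Setting n = 5 gives 13, 12, 12, 14 characters in each block.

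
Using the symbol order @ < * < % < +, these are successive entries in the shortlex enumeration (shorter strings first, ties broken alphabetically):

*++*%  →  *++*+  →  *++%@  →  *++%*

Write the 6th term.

*++%+

Stepping forward 2 times from *++%*: *++%* → *++%%, then the target.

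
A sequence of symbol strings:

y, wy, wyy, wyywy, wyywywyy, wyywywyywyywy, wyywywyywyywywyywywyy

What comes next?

wyywywyywyywywyywywyywyywywyywyywy

Each term (from the third on) is the previous term followed by the one before it: term 3 = wy·y = wyy.
Continuing: wyywywyywyywywyywywyy · wyywywyywyywy gives term 8.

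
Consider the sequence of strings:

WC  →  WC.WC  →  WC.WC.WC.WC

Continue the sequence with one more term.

WC.WC.WC.WC.WC.WC.WC.WC

s(k+1) = s(k)·.·s(k) — each term doubles the last with '.' between the halves.
One more doubling of WC.WC.WC.WC gives the answer.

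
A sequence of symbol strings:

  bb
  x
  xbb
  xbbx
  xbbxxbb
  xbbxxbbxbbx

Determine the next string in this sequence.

xbbxxbbxbbxxbbxxbb

This is a Fibonacci-style word recurrence s(k) = s(k−1)·s(k−2): e.g. x·bb = xbb.
Continuing: xbbxxbbxbbx · xbbxxbb gives term 7.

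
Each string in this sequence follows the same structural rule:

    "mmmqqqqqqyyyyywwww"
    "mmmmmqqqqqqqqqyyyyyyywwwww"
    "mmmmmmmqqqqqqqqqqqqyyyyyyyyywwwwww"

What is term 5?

mmmmmmmmmmmqqqqqqqqqqqqqqqqqqyyyyyyyyyyyyywwwwwwww

Reading off run lengths: m runs 3, 5, 7; q runs 6, 9, 12; y runs 5, 7, 9; w runs 4, 5, 6 — each is linear in n, where the shown terms are n = 2, 3, 4.
Setting n = 6 gives 11, 18, 13, 8 characters in each block.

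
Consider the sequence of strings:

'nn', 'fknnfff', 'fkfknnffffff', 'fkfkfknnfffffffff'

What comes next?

fkfkfkfknnffffffffffff

Each term wraps the previous one in fk on the left and fff on the right.
One more step from fkfkfknnfffffffff gives the answer.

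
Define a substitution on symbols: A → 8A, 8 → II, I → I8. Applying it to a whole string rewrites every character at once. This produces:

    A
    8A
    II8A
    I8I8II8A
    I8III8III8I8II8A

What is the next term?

Rewriting the 16 symbols of I8III8III8I8II8A one by one yields I8 II I8 I8 I8 II I8 I8 I8 II I8 II I8 I8 II 8A; concatenated:

I8III8I8I8III8I8I8III8III8I8II8A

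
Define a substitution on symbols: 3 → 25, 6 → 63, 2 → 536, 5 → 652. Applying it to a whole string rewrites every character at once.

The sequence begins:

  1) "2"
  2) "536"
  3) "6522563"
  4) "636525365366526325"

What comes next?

63256365253665225636522563636525366325536652

φ(636525365366526325) expands symbol-by-symbol to 63 25 63 652 536 652 25 63 652 25 63 63 652 536 63 25 536 652; joining the 18 pieces gives the next term.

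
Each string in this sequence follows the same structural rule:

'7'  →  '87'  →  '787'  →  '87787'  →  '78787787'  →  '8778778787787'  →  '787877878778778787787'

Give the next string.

8778778787787787877878778778787787

Each term (from the third on) is the two preceding terms concatenated in order: term 3 = 7·87 = 787.
The next term joins 8778778787787 and 787877878778778787787.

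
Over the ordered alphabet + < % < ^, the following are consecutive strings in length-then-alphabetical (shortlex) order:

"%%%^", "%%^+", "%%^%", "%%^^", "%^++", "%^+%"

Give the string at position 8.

Stepping forward 2 times from %^+%: %^+% → %^+^, then the target.

%^%+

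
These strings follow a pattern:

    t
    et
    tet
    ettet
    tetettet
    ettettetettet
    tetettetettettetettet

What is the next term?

ettettetettettetettetettettetettet

From term 3 onward, concatenate the second-to-last term with the last: t·et = tet, et·tet = ettet, …
The next term joins ettettetettet and tetettetettettetettet.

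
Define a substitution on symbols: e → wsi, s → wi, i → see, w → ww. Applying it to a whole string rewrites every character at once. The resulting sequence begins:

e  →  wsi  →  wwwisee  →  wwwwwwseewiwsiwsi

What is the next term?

Rewriting the 17 symbols of wwwwwwseewiwsiwsi one by one yields ww ww ww ww ww ww wi wsi wsi ww see ww wi see ww wi see; concatenated:

wwwwwwwwwwwwwiwsiwsiwwseewwwiseewwwisee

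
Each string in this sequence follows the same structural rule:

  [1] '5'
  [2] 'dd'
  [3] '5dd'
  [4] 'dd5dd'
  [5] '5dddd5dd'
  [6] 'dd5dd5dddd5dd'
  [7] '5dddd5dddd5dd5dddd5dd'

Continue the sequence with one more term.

Each term (from the third on) is the two preceding terms concatenated in order: term 3 = 5·dd = 5dd.
Continuing: dd5dd5dddd5dd · 5dddd5dddd5dd5dddd5dd gives term 8.

dd5dd5dddd5dd5dddd5dddd5dd5dddd5dd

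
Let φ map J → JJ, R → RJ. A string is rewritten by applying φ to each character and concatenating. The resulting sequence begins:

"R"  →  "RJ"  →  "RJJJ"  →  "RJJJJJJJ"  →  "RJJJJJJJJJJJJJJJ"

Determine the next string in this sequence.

RJJJJJJJJJJJJJJJJJJJJJJJJJJJJJJJ

Replace each of the 16 characters of RJJJJJJJJJJJJJJJ in place — RJ JJ JJ JJ JJ JJ JJ JJ JJ JJ JJ JJ JJ JJ JJ JJ — and concatenate.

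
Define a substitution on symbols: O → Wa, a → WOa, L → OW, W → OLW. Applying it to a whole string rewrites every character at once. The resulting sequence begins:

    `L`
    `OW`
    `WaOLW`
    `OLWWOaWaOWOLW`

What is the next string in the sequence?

WaOWOLWOLWWaWOaOLWWOaWaOLWWaOWOLW

Replace each of the 13 characters of OLWWOaWaOWOLW in place — Wa OW OLW OLW Wa WOa OLW WOa Wa OLW Wa OW OLW — and concatenate.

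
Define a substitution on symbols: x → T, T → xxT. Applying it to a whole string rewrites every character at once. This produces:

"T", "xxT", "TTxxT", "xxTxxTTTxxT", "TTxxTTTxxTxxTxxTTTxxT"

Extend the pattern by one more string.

xxTxxTTTxxTxxTxxTTTxxTTTxxTTTxxTxxTxxTTTxxT

Applying the rule to each of the 21 symbols of TTxxTTTxxTxxTxxTTTxxT gives the pieces xxT xxT T T xxT xxT xxT T T xxT T T xxT T T xxT xxT xxT T T xxT, which concatenate to the answer.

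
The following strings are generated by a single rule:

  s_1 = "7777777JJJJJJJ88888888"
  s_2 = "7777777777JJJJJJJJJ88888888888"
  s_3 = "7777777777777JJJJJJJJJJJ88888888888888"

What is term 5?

7777777777777777777JJJJJJJJJJJJJJJ88888888888888888888

Reading off run lengths: 7 runs 7, 10, 13; J runs 7, 9, 11; 8 runs 8, 11, 14 — each is linear in n, where the shown terms are n = 2, 3, 4.
Setting n = 6 gives 19, 15, 20 characters in each block.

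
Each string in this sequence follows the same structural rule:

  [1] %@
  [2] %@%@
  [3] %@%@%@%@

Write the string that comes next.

%@%@%@%@%@%@%@%@

Every step duplicates the string.
One more doubling of %@%@%@%@ gives the answer.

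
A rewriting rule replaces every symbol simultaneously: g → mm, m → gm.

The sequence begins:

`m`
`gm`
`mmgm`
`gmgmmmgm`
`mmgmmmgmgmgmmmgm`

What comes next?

Applying the rule to each of the 16 symbols of mmgmmmgmgmgmmmgm gives the pieces gm gm mm gm gm gm mm gm mm gm mm gm gm gm mm gm, which concatenate to the answer.

gmgmmmgmgmgmmmgmmmgmmmgmgmgmmmgm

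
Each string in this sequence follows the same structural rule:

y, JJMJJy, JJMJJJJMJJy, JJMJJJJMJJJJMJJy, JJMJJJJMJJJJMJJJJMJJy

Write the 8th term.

Each term is the previous one with JJMJJ prepended.
From JJMJJJJMJJJJMJJJJMJJy, 3 further steps: JJMJJJJMJJJJMJJJJMJJy → JJMJJJJMJJJJMJJJJMJJJJMJJy → JJMJJJJMJJJJMJJJJMJJJJMJJJJMJJy → (answer).

JJMJJJJMJJJJMJJJJMJJJJMJJJJMJJJJMJJy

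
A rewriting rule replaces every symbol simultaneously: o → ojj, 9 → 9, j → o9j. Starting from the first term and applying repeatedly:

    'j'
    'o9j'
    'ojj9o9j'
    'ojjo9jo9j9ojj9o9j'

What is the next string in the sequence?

Rewriting the 17 symbols of ojjo9jo9j9ojj9o9j one by one yields ojj o9j o9j ojj 9 o9j ojj 9 o9j 9 ojj o9j o9j 9 ojj 9 o9j; concatenated:

ojjo9jo9jojj9o9jojj9o9j9ojjo9jo9j9ojj9o9j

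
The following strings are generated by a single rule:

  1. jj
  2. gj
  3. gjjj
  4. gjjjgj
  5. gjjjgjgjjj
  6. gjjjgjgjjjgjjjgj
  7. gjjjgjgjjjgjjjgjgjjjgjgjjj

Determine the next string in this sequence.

gjjjgjgjjjgjjjgjgjjjgjgjjjgjjjgjgjjjgjjjgj

Each term (from the third on) is the previous term followed by the one before it: term 3 = gj·jj = gjjj.
The next term joins gjjjgjgjjjgjjjgjgjjjgjgjjj and gjjjgjgjjjgjjjgj.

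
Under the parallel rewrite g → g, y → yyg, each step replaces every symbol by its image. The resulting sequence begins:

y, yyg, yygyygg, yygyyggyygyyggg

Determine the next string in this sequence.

Rewriting the 15 symbols of yygyyggyygyyggg one by one yields yyg yyg g yyg yyg g g yyg yyg g yyg yyg g g g; concatenated:

yygyyggyygyygggyygyyggyygyygggg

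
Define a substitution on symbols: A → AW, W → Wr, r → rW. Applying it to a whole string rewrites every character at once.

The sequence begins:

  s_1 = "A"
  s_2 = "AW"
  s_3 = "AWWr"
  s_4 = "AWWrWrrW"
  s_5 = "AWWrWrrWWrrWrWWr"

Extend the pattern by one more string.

AWWrWrrWWrrWrWWrWrrWrWWrrWWrWrrW

Replace each of the 16 characters of AWWrWrrWWrrWrWWr in place — AW Wr Wr rW Wr rW rW Wr Wr rW rW Wr rW Wr Wr rW — and concatenate.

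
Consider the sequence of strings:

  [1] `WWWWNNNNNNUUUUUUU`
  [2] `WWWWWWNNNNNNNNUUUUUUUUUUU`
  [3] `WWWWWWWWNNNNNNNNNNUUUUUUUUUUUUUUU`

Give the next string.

WWWWWWWWWWNNNNNNNNNNNNUUUUUUUUUUUUUUUUUUU

The n-th term is 2n W's then 2n+2 N's then 4n-1 U's, where the shown terms are n = 2, 3, 4.
Setting n = 5 gives 10, 12, 19 characters in each block.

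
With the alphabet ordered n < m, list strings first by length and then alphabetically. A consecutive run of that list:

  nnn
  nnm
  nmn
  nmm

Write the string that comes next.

Find the rightmost character of nmm below m, bump it to the next letter, and reset everything to its right to n.

mnn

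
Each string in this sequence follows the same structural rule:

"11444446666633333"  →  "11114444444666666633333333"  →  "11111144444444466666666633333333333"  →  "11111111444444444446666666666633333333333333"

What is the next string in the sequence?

11111111114444444444444666666666666633333333333333333

The n-th term is 2n 1's then 2n+3 4's then 2n+3 6's then 3n+2 3's (n = 1, 2, …).
At n = 5 the blocks have lengths 10, 13, 13, 17.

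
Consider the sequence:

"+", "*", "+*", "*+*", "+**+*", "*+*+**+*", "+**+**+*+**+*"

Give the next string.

*+*+**+*+**+**+*+**+*

From term 3 onward, concatenate the second-to-last term with the last: +·* = +*, *·+* = *+*, …
The next term joins *+*+**+* and +**+**+*+**+*.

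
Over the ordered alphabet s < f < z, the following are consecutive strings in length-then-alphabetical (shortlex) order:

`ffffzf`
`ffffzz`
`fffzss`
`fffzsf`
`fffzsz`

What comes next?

fffzfs

The successor of fffzsz increments the rightmost position that isn't already z and resets every position after it to s.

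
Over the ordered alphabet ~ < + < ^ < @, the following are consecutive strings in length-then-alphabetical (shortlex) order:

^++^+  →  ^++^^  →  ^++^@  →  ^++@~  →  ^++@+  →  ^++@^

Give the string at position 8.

^+^~~

Advancing 2 positions from ^++@^ through ^++@^ → ^++@@ reaches term 8.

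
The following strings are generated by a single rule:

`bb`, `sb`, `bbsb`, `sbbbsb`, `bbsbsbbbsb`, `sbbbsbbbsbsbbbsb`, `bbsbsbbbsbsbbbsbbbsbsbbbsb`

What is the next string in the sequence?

Each term (from the third on) is the two preceding terms concatenated in order: term 3 = bb·sb = bbsb.
The next term joins sbbbsbbbsbsbbbsb and bbsbsbbbsbsbbbsbbbsbsbbbsb.

sbbbsbbbsbsbbbsbbbsbsbbbsbsbbbsbbbsbsbbbsb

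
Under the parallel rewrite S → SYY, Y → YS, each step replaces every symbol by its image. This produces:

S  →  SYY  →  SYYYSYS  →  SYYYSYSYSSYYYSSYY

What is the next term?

φ(SYYYSYSYSSYYYSSYY) expands symbol-by-symbol to SYY YS YS YS SYY YS SYY YS SYY SYY YS YS YS SYY SYY YS YS; joining the 17 pieces gives the next term.

SYYYSYSYSSYYYSSYYYSSYYSYYYSYSYSSYYSYYYSYS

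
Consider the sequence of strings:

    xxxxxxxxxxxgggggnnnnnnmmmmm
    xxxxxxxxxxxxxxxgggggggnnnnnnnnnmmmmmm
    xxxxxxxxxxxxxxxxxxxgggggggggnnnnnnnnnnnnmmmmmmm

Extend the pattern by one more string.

xxxxxxxxxxxxxxxxxxxxxxxgggggggggggnnnnnnnnnnnnnnnmmmmmmmm

Each string has the form x^{4n+3} g^{2n+1} n^{3n} m^{n+3}, where the shown terms are n = 2, 3, 4.
At n = 5 the blocks have lengths 23, 11, 15, 8.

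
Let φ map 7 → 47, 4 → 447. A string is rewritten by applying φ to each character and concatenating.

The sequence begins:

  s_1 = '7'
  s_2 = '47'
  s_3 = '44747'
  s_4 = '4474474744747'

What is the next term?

4474474744744747447474474474744747

Replace each of the 13 characters of 4474474744747 in place — 447 447 47 447 447 47 447 47 447 447 47 447 47 — and concatenate.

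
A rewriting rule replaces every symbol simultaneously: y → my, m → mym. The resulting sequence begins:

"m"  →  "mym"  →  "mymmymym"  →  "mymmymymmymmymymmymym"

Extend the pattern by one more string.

Rewriting the 21 symbols of mymmymymmymmymymmymym one by one yields mym my mym mym my mym my mym mym my mym mym my mym my mym mym my mym my mym; concatenated:

mymmymymmymmymymmymymmymmymymmymmymymmymymmymmymymmymym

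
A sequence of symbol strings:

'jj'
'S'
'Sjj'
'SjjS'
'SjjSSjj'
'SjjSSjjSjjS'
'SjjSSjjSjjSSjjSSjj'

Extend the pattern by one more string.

SjjSSjjSjjSSjjSSjjSjjSSjjSjjS

Each term (from the third on) is the previous term followed by the one before it: term 3 = S·jj = Sjj.
So term 8 is SjjSSjjSjjSSjjSSjj·SjjSSjjSjjS.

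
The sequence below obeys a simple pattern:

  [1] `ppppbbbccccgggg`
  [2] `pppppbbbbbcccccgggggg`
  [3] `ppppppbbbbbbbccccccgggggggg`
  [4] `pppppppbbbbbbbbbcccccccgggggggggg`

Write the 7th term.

Term n consists of n+2 p's, followed by 2n-1 b's, followed by n+2 c's, followed by 2n g's, where the shown terms are n = 2, 3, 4, 5.
Setting n = 8 gives 10, 15, 10, 16 characters in each block.

ppppppppppbbbbbbbbbbbbbbbccccccccccgggggggggggggggg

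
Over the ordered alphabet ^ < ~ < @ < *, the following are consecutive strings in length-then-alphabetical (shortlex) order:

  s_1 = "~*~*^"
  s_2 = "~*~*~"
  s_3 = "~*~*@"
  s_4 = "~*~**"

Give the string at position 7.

~*@^@

Advancing 3 positions from ~*~** through ~*~** → ~*@^^ → ~*@^~ reaches term 7.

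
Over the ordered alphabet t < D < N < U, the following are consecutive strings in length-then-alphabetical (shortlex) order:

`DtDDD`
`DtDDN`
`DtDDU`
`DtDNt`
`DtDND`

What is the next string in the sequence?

DtDNN

Find the rightmost character of DtDND below U, bump it to the next letter, and reset everything to its right to t.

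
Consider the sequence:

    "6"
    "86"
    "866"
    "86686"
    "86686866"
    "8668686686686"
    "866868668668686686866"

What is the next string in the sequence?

From term 3 onward, concatenate the last term with the second-to-last: 86·6 = 866, 866·86 = 86686, …
The next term joins 866868668668686686866 and 8668686686686.

8668686686686866868668668686686686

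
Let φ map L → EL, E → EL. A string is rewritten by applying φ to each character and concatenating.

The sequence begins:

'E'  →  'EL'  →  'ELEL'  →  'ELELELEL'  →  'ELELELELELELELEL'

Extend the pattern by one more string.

Applying the rule to each of the 16 symbols of ELELELELELELELEL gives the pieces EL EL EL EL EL EL EL EL EL EL EL EL EL EL EL EL, which concatenate to the answer.

ELELELELELELELELELELELELELELELEL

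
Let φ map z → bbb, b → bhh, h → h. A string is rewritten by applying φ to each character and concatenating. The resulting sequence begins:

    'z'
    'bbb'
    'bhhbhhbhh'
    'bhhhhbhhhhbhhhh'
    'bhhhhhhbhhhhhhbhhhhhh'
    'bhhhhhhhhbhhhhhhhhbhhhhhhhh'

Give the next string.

Rewriting the 27 symbols of bhhhhhhhhbhhhhhhhhbhhhhhhhh one by one yields bhh h h h h h h h h bhh h h h h h h h h bhh h h h h h h h h; concatenated:

bhhhhhhhhhhbhhhhhhhhhhbhhhhhhhhhh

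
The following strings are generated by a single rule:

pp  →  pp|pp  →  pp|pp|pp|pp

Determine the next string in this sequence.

s(k+1) = s(k)·|·s(k) — each term doubles the last with '|' between the halves.
Doubling pp|pp|pp|pp with '|' between the halves:

pp|pp|pp|pp|pp|pp|pp|pp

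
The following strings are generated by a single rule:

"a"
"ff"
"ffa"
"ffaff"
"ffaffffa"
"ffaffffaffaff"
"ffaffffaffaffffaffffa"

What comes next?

This is a Fibonacci-style word recurrence s(k) = s(k−1)·s(k−2): e.g. ff·a = ffa.
So term 8 is ffaffffaffaffffaffffa·ffaffffaffaff.

ffaffffaffaffffaffffaffaffffaffaff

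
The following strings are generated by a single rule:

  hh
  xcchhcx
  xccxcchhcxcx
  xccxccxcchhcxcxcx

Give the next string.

s(k+1) = xcc·s(k)·cx, so each term gains xcc as a prefix and cx as a suffix.
So the next term is xcc·xccxccxcchhcxcxcx·cx.

xccxccxccxcchhcxcxcxcx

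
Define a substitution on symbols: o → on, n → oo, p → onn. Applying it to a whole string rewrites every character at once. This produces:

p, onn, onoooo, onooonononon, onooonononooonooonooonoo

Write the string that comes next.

onooonononooonooonooonononooonononooonononooonon

Replace each of the 24 characters of onooonononooonooonooonoo in place — on oo on on on oo on oo on oo on on on oo on on on oo on on on oo on on — and concatenate.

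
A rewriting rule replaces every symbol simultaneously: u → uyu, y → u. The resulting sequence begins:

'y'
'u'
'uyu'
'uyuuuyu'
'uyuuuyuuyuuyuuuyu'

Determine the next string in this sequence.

Rewriting the 17 symbols of uyuuuyuuyuuyuuuyu one by one yields uyu u uyu uyu uyu u uyu uyu u uyu uyu u uyu uyu uyu u uyu; concatenated:

uyuuuyuuyuuyuuuyuuyuuuyuuyuuuyuuyuuyuuuyu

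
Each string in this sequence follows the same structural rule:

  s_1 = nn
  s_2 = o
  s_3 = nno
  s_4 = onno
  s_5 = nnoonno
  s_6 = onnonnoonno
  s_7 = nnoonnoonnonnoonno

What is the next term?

This is a Fibonacci-style word recurrence s(k) = s(k−2)·s(k−1): e.g. nn·o = nno.
The next term joins onnonnoonno and nnoonnoonnonnoonno.

onnonnoonnonnoonnoonnonnoonno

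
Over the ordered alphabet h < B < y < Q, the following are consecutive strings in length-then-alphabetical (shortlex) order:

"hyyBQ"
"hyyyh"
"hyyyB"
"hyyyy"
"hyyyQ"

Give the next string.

hyyQh

The successor of hyyyQ increments the rightmost position that isn't already Q and resets every position after it to h.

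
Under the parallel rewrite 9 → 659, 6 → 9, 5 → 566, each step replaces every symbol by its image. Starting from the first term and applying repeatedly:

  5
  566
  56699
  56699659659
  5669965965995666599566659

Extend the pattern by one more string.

φ(5669965965995666599566659) expands symbol-by-symbol to 566 9 9 659 659 9 566 659 9 566 659 659 566 9 9 9 566 659 659 566 9 9 9 566 659; joining the 25 pieces gives the next term.

5669965965995666599566659659566999566659659566999566659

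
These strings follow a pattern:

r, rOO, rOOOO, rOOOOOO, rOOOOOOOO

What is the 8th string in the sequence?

Every step adds OO to the end: s(k+1) = s(k)·OO.
From rOOOOOOOO, 3 further steps: rOOOOOOOO → rOOOOOOOOOO → rOOOOOOOOOOOO → (answer).

rOOOOOOOOOOOOOO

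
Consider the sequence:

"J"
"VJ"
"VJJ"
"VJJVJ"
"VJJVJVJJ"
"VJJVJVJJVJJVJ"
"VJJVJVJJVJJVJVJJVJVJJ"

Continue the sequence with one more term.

From term 3 onward, concatenate the last term with the second-to-last: VJ·J = VJJ, VJJ·VJ = VJJVJ, …
Continuing: VJJVJVJJVJJVJVJJVJVJJ · VJJVJVJJVJJVJ gives term 8.

VJJVJVJJVJJVJVJJVJVJJVJJVJVJJVJJVJ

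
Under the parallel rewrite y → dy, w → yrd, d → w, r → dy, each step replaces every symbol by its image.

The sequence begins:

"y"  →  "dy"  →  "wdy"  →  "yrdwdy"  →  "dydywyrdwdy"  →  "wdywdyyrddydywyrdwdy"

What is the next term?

yrdwdyyrdwdydydywwdywdyyrddydywyrdwdy

Applying the rule to each of the 20 symbols of wdywdyyrddydywyrdwdy gives the pieces yrd w dy yrd w dy dy dy w w dy w dy yrd dy dy w yrd w dy, which concatenate to the answer.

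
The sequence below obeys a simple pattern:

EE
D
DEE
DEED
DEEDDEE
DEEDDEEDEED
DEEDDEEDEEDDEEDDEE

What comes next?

DEEDDEEDEEDDEEDDEEDEEDDEEDEED

Each term (from the third on) is the previous term followed by the one before it: term 3 = D·EE = DEE.
So term 8 is DEEDDEEDEEDDEEDDEE·DEEDDEEDEED.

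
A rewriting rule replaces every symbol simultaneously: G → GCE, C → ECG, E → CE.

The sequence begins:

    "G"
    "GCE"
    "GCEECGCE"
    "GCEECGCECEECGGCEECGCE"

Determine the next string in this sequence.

Rewriting the 21 symbols of GCEECGCECEECGGCEECGCE one by one yields GCE ECG CE CE ECG GCE ECG CE ECG CE CE ECG GCE GCE ECG CE CE ECG GCE ECG CE; concatenated:

GCEECGCECEECGGCEECGCEECGCECEECGGCEGCEECGCECEECGGCEECGCE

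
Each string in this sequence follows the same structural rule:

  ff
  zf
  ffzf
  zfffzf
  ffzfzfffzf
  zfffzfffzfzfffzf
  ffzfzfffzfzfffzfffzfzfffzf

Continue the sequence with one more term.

zfffzfffzfzfffzfffzfzfffzfzfffzfffzfzfffzf

From term 3 onward, concatenate the second-to-last term with the last: ff·zf = ffzf, zf·ffzf = zfffzf, …
The next term joins zfffzfffzfzfffzf and ffzfzfffzfzfffzfffzfzfffzf.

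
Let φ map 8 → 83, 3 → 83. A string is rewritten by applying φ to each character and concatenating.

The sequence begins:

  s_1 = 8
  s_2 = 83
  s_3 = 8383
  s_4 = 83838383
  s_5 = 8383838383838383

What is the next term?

Rewriting the 16 symbols of 8383838383838383 one by one yields 83 83 83 83 83 83 83 83 83 83 83 83 83 83 83 83; concatenated:

83838383838383838383838383838383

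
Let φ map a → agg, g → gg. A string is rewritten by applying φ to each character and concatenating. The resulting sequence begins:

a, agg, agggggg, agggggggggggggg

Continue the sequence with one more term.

agggggggggggggggggggggggggggggg

Replace each of the 15 characters of agggggggggggggg in place — agg gg gg gg gg gg gg gg gg gg gg gg gg gg gg — and concatenate.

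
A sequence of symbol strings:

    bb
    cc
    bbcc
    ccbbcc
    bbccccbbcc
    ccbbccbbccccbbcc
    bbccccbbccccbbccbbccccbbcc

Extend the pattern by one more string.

This is a Fibonacci-style word recurrence s(k) = s(k−2)·s(k−1): e.g. bb·cc = bbcc.
The next term joins ccbbccbbccccbbcc and bbccccbbccccbbccbbccccbbcc.

ccbbccbbccccbbccbbccccbbccccbbccbbccccbbcc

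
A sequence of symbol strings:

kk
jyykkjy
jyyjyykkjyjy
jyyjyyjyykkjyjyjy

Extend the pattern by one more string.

Every step adds jyy to the front and jy to the end of the previous string.
One more step from jyyjyyjyykkjyjyjy gives the answer.

jyyjyyjyyjyykkjyjyjyjy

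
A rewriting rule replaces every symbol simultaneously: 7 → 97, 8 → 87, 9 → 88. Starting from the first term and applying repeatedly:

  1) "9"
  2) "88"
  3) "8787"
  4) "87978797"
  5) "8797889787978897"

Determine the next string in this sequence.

87978897878788978797889787878897

Applying the rule to each of the 16 symbols of 8797889787978897 gives the pieces 87 97 88 97 87 87 88 97 87 97 88 97 87 87 88 97, which concatenate to the answer.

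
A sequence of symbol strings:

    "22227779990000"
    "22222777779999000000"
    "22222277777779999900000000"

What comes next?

Reading off run lengths: 2 runs 4, 5, 6; 7 runs 3, 5, 7; 9 runs 3, 4, 5; 0 runs 4, 6, 8 — each is linear in n, where the shown terms are n = 2, 3, 4.
For the next term, n = 5, so the run lengths are 7, 9, 6, 10.

22222227777777779999990000000000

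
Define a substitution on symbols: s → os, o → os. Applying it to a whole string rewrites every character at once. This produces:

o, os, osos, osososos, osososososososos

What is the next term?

osososososososososososososososos

Applying the rule to each of the 16 symbols of osososososososos gives the pieces os os os os os os os os os os os os os os os os, which concatenate to the answer.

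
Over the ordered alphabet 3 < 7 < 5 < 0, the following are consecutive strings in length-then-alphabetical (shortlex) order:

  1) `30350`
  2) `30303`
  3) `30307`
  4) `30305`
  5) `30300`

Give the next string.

30733

The successor of 30300 increments the rightmost position that isn't already 0 and resets every position after it to 3.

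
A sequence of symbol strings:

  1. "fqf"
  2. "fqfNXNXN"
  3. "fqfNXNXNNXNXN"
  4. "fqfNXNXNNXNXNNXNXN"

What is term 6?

fqfNXNXNNXNXNNXNXNNXNXNNXNXN

Every step adds NXNXN to the end: s(k+1) = s(k)·NXNXN.
From fqfNXNXNNXNXNNXNXN, 2 further steps: fqfNXNXNNXNXNNXNXN → fqfNXNXNNXNXNNXNXNNXNXN → (answer).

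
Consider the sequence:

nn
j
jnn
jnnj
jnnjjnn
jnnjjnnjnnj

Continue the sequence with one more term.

This is a Fibonacci-style word recurrence s(k) = s(k−1)·s(k−2): e.g. j·nn = jnn.
So term 7 is jnnjjnnjnnj·jnnjjnn.

jnnjjnnjnnjjnnjjnn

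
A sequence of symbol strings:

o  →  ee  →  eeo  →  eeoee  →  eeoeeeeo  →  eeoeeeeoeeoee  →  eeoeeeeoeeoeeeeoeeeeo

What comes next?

eeoeeeeoeeoeeeeoeeeeoeeoeeeeoeeoee

Each term (from the third on) is the previous term followed by the one before it: term 3 = ee·o = eeo.
The next term joins eeoeeeeoeeoeeeeoeeeeo and eeoeeeeoeeoee.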